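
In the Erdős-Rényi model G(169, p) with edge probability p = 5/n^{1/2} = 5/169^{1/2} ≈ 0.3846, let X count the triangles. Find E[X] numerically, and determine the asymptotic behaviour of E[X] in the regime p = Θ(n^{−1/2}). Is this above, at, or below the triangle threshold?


Number of potential triangles: C(169, 3) = 790244.
Each occurs with probability p³ ≈ (0.3846)³ ≈ 5.689577e-02.
By linearity: E[X] = C(169, 3)·p³ ≈ 790244 · 5.689577e-02 ≈ 44961.5385.
Since α = 1/2 < 1, p = c/n^{1/2} ≫ 1/n is above the triangle threshold p ~ 1/n. Asymptotically E[X] ~ (c³/6)·n^{3(1−α)} = (5³/6)·n^{1.5} → ∞; triangles are abundant w.h.p.

E[X] ≈ 44961.5385; in regime p = Θ(1/n^{1/2}) E[X] diverges (above the triangle threshold p ~ 1/n).


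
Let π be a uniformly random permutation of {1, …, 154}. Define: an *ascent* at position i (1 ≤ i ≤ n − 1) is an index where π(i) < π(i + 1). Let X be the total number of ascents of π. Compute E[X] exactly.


Write X = Σ X_I over i = 1, …, 153, with X_I the indicator of one ascent.
There are 153 indicators.
For each fixed i, the pair (π(i), π(i+1)) is a uniformly random ordered pair of distinct values from {1, …, 154}; by symmetry P[π(i) < π(i+1)] = 1/2.
By linearity: E[X] = 153 · (1/2) = (154 − 1) · (1/2) = 153/2 ≈ 76.5000.

E[X] = 153/2 = 76.5000.


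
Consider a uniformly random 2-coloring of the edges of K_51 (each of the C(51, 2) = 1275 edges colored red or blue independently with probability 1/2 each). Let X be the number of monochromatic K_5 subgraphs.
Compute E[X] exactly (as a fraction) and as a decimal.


Let X = Σ_S X_S over the C(51, 5) = 2349060 subsets S of size 5, where X_S = 1 if the K_5 on S is monochromatic.
For a fixed S, the K_5 on S has C(5, 2) = 10 edges. P[all 10 edges red] = (1/2)^10, and likewise for blue, so P[monochromatic] = 2·(1/2)^10 = 2^{1 − 10} = 1/512.
By linearity: E[X] = C(51, 5) · 2^{1 − 10} = 2349060 · 1/512 = 587265/128.
Numerically: E[X] ≈ 4588.0078.

E[X] = C(51,5)·2^(1−C(5,2)) = 587265/128 ≈ 4588.0078.


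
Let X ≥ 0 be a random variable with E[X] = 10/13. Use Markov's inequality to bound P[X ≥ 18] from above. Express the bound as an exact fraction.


μ = E[X] = 10/13, a = 18.
Markov: P[X ≥ 18] ≤ μ/a = (10/13)/18 = 5/117.
Numerically: ≈ 0.042735.
(Since a = 18 > μ = 0.769231, the bound 5/117 is < 1 and informative.)

P[X ≥ 18] ≤ 5/117 ≈ 0.042735.


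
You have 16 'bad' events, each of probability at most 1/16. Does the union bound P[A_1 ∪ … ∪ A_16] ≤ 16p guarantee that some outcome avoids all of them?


Union bound: P[∪_{i=1}^{16} A_i] ≤ Σ_i P[A_i] ≤ 16·p = 16·(1/16) = 1.
Numerically: 1 ≈ 1.000000.
Is 1 < 1? NO.
Since the bound 1 is ≥ 1, the union bound is uninformative here; it does NOT by itself certify existence.

16·p = 1 ≈ 1.000000; existence NOT certified by the union bound.


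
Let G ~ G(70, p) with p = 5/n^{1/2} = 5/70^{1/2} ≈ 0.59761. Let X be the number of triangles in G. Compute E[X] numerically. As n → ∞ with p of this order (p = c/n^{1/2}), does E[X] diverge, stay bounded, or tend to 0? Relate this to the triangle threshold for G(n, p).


Number of potential triangles: C(70, 3) = 54740.
Each occurs with probability p³ ≈ (0.59761)³ ≈ 2.1343368e-01.
By linearity: E[X] = C(70, 3)·p³ ≈ 54740 · 2.1343368e-01 ≈ 11683.35966.
Since α = 1/2 < 1, p = c/n^{1/2} ≫ 1/n is above the triangle threshold p ~ 1/n. Asymptotically E[X] ~ (c³/6)·n^{3(1−α)} = (5³/6)·n^{1.5} → ∞; triangles are abundant w.h.p.

E[X] ≈ 11683.35966; in regime p = Θ(1/n^{1/2}) E[X] diverges (above the triangle threshold p ~ 1/n).


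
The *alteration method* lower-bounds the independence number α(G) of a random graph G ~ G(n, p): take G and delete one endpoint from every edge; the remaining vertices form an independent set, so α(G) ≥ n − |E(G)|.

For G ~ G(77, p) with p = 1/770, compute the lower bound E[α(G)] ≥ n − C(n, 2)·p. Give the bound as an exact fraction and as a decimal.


E[|E(G)|] = C(77, 2)·p = 2926 · (1/770) = 19/5.
E[α(G)] ≥ n − E[|E(G)|] = 77 − 19/5 = 366/5.
Numerically: ≈ 73.200.
(This is only a lower bound; the true E[α(G)] may be larger.)

E[α(G)] ≥ 366/5 ≈ 73.200.


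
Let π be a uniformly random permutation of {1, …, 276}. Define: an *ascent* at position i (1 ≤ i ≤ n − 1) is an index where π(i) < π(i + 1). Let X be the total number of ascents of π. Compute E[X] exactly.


Write X = Σ X_I over i = 1, …, 275, with X_I the indicator of one ascent.
There are 275 indicators.
For each fixed i, the pair (π(i), π(i+1)) is a uniformly random ordered pair of distinct values from {1, …, 276}; by symmetry P[π(i) < π(i+1)] = 1/2.
By linearity: E[X] = 275 · (1/2) = (276 − 1) · (1/2) = 275/2 ≈ 137.500000.

E[X] = 275/2 = 137.500000.


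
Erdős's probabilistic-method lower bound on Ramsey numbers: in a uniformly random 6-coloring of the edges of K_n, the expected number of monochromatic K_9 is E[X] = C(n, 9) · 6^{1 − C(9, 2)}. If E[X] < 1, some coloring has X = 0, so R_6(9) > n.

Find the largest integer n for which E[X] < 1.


We need C(n, 9) · 6^{1 − 36} < 1, i.e. C(n, 9) < 6^{36 − 1} = 1719070799748422591028658176.
Check values of n near the boundary:
  n = 4404: C(4404, 9) = 1703375445537161676647015880; 1703375445537161676647015880 < 1719070799748422591028658176? YES
  n = 4405: C(4405, 9) = 1706862792900636302463627150; 1706862792900636302463627150 < 1719070799748422591028658176? YES
  n = 4406: C(4406, 9) = 1710356485221788389505285700; 1710356485221788389505285700 < 1719070799748422591028658176? YES
  n = 4407: C(4407, 9) = 1713856532599459170657070050; 1713856532599459170657070050 < 1719070799748422591028658176? YES
  n = 4408: C(4408, 9) = 1717362945146264156457459600; 1717362945146264156457459600 < 1719070799748422591028658176? YES
  n = 4409: C(4409, 9) = 1720875732988608787686577131; 1720875732988608787686577131 < 1719070799748422591028658176? NO
The largest n with C(n, 9) < 1719070799748422591028658176 is n = 4408 (where E[X] = 35778394690547169926197075/35813974994758803979763712 ≈ 0.999). Hence R_6(9) > 4408, i.e. R_6(9) ≥ 4409.

Largest n = 4408; hence R_6(9) > 4408.


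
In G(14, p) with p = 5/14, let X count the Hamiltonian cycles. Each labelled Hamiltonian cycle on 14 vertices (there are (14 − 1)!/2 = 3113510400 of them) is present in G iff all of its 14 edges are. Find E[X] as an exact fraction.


K_14 has (14 − 1)!/2 = 3113510400 labelled Hamiltonian cycles.
For each such Hamiltonian cycle H, let X_H = 1 if all 14 edges of H are present in G. Then P[X_H = 1] = p^{14} = (5/14)^{14} = 6103515625/11112006825558016.
Summing the indicators: E[X] = Σ_H E[X_H] = 3113510400 · p^{14} = 3113510400 · 6103515625/11112006825558016 = 5302276611328125/3100448333024.
Numerically: E[X] ≈ 1710.2.

E[X] = 3113510400 · (5/14)^{14} = 5302276611328125/3100448333024 ≈ 1710.2.


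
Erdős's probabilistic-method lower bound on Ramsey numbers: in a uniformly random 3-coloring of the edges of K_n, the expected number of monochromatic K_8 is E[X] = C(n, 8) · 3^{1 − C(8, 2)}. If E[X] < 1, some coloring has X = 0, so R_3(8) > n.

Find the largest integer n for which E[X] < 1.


We need C(n, 8) · 3^{1 − 28} < 1, i.e. C(n, 8) < 3^{28 − 1} = 7625597484987.
Check values of n near the boundary:
  n = 151: C(151, 8) = 5551321138650; 5551321138650 < 7625597484987? YES
  n = 152: C(152, 8) = 5859727868575; 5859727868575 < 7625597484987? YES
  n = 153: C(153, 8) = 6183023199255; 6183023199255 < 7625597484987? YES
  n = 154: C(154, 8) = 6521818990995; 6521818990995 < 7625597484987? YES
  n = 155: C(155, 8) = 6876747915675; 6876747915675 < 7625597484987? YES
  n = 156: C(156, 8) = 7248464019225; 7248464019225 < 7625597484987? YES
  n = 157: C(157, 8) = 7637643295425; 7637643295425 < 7625597484987? NO
  n = 158: C(158, 8) = 8044984271181; 8044984271181 < 7625597484987? NO
The largest n with C(n, 8) < 7625597484987 is n = 156 (where E[X] = 805384891025/847288609443 ≈ 0.9505). Hence R_3(8) > 156, i.e. R_3(8) ≥ 157.

Largest n = 156; hence R_3(8) > 156.


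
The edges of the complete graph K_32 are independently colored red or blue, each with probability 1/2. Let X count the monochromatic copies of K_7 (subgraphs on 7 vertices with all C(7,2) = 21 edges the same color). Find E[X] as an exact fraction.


Let X = Σ_S X_S over the C(32, 7) = 3365856 subsets S of size 7, where X_S = 1 if the K_7 on S is monochromatic.
For a fixed S, the K_7 on S has C(7, 2) = 21 edges. P[all 21 edges red] = (1/2)^21, and likewise for blue, so P[monochromatic] = 2·(1/2)^21 = 2^{1 − 21} = 1/1048576.
Summing: E[X] = C(32, 7) · 2^{1 − 21} = 3365856 · 1/1048576 = 105183/32768.
Numerically: E[X] ≈ 3.210.

E[X] = C(32,7)·2^(1−C(7,2)) = 105183/32768 ≈ 3.210.


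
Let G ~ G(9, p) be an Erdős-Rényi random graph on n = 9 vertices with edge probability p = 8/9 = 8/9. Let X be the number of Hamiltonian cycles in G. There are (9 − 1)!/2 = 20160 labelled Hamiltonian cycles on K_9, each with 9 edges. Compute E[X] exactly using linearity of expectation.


K_9 has (9 − 1)!/2 = 20160 labelled Hamiltonian cycles.
For each such Hamiltonian cycle H, let X_H = 1 if all 9 edges of H are present in G. Then P[X_H = 1] = p^{9} = (8/9)^{9} = 134217728/387420489.
By linearity of expectation: E[X] = Σ_H E[X_H] = 20160 · p^{9} = 20160 · 134217728/387420489 = 300647710720/43046721.
Numerically: E[X] ≈ 6.98e+03.

E[X] = 20160 · (8/9)^{9} = 300647710720/43046721 ≈ 6.98e+03.


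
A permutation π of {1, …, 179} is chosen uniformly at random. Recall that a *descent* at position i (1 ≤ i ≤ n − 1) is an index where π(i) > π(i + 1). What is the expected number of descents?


Write X = Σ X_I over i = 1, …, 178, with X_I the indicator of one descent.
There are 178 indicators.
For each fixed i, the pair (π(i), π(i+1)) is a uniformly random ordered pair of distinct values from {1, …, 179}; by symmetry P[π(i) > π(i+1)] = 1/2.
By linearity: E[X] = 178 · (1/2) = (179 − 1) · (1/2) = 89 ≈ 89.000.

E[X] = 89 = 89.000.


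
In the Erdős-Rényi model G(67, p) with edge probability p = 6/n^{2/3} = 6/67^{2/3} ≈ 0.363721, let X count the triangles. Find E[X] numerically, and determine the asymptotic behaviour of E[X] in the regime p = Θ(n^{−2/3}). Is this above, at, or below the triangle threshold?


Number of potential triangles: C(67, 3) = 47905.
Each occurs with probability p³ ≈ (0.363721)³ ≈ 4.81176209e-02.
By linearity: E[X] = C(67, 3)·p³ ≈ 47905 · 4.81176209e-02 ≈ 2305.074627.
Since α = 2/3 < 1, p = c/n^{2/3} ≫ 1/n is above the triangle threshold p ~ 1/n. Asymptotically E[X] ~ (c³/6)·n^{3(1−α)} = (6³/6)·n^{1} → ∞; triangles are abundant w.h.p.

E[X] ≈ 2305.074627; in regime p = Θ(1/n^{2/3}) E[X] diverges (above the triangle threshold p ~ 1/n).


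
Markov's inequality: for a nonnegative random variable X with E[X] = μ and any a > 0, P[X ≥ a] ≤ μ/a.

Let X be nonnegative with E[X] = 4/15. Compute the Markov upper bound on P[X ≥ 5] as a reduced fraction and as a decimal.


μ = E[X] = 4/15, a = 5.
Markov: P[X ≥ 5] ≤ μ/a = (4/15)/5 = 4/75.
Numerically: ≈ 0.0533.
(Since a = 5 > μ = 0.2667, the bound 4/75 is < 1 and informative.)

P[X ≥ 5] ≤ 4/75 ≈ 0.0533.


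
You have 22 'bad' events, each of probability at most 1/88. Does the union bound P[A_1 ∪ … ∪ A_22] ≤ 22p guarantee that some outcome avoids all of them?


Union bound: P[∪_{i=1}^{22} A_i] ≤ Σ_i P[A_i] ≤ 22·p = 22·(1/88) = 1/4.
Numerically: 1/4 ≈ 0.25000.
Is 1/4 < 1? YES.
Since P[∪ A_i] ≤ 1/4 < 1, the complement has P[∩ A_i^c] ≥ 1 − 1/4 = 3/4 > 0, so some outcome avoids every A_i.

22·p = 1/4 ≈ 0.25000; existence CERTIFIED by the union bound.


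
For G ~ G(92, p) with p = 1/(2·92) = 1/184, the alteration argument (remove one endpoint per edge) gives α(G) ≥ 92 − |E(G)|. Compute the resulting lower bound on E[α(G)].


E[|E(G)|] = C(92, 2)·p = 4186 · (1/184) = 91/4.
E[α(G)] ≥ n − E[|E(G)|] = 92 − 91/4 = 277/4.
Numerically: ≈ 69.250000.
(This is only a lower bound; the true E[α(G)] may be larger.)

E[α(G)] ≥ 277/4 ≈ 69.250000.


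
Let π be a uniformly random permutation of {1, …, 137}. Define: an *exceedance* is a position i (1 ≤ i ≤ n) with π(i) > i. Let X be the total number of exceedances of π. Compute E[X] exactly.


Write X = Σ_{i=1}^{137} X_i, where X_i = 1_{π(i) > i}.
For each fixed i, π(i) is uniform over {1, …, 137} (marginal of a uniform permutation), so P[π(i) > i] = (n − i)/n. Summing: Σ_{i=1}^{137} (n − i)/n = (0 + 1 + … + 136)/137 = 137(137 − 1)/(2·137) = (137 − 1)/2.
Hence E[X] = Σ_{i=1}^{137} (137 − i)/137 = 68 ≈ 68.000000.

E[X] = 68 = 68.000000.


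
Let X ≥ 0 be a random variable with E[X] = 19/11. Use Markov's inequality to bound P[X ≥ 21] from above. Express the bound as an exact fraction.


μ = E[X] = 19/11, a = 21.
Markov: P[X ≥ 21] ≤ μ/a = (19/11)/21 = 19/231.
Numerically: ≈ 0.0823.
(Since a = 21 > μ = 1.7273, the bound 19/231 is < 1 and informative.)

P[X ≥ 21] ≤ 19/231 ≈ 0.0823.


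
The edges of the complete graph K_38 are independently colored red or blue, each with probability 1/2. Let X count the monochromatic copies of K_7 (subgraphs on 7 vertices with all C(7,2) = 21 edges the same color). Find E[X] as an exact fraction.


Let X = Σ_S X_S over the C(38, 7) = 12620256 subsets S of size 7, where X_S = 1 if the K_7 on S is monochromatic.
For a fixed S, the K_7 on S has C(7, 2) = 21 edges. P[all 21 edges red] = (1/2)^21, and likewise for blue, so P[monochromatic] = 2·(1/2)^21 = 2^{1 − 21} = 1/1048576.
By linearity: E[X] = C(38, 7) · 2^{1 − 21} = 12620256 · 1/1048576 = 394383/32768.
Numerically: E[X] ≈ 12.035614.

E[X] = C(38,7)·2^(1−C(7,2)) = 394383/32768 ≈ 12.035614.


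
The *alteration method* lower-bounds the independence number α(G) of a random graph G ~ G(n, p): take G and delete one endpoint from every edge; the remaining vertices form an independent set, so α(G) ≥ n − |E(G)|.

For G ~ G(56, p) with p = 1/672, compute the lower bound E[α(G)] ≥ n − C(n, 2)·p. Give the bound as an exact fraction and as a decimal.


E[|E(G)|] = C(56, 2)·p = 1540 · (1/672) = 55/24.
E[α(G)] ≥ n − E[|E(G)|] = 56 − 55/24 = 1289/24.
Numerically: ≈ 53.708333.
(This is only a lower bound; the true E[α(G)] may be larger.)

E[α(G)] ≥ 1289/24 ≈ 53.708333.


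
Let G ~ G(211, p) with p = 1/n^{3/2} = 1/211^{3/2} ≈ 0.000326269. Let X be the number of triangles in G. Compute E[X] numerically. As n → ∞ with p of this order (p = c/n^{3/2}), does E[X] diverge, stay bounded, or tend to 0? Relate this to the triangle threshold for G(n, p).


Number of potential triangles: C(211, 3) = 1543465.
Each occurs with probability p³ ≈ (0.000326269)³ ≈ 3.47319327e-11.
By linearity: E[X] = C(211, 3)·p³ ≈ 1543465 · 3.47319327e-11 ≈ 0.000054.
Since α = 3/2 > 1, p = c/n^{3/2} = o(1/n) is below the triangle threshold p ~ 1/n. Asymptotically E[X] ~ (c³/6)·n^{3(1−α)} = (1³/6)·n^{-1.5} → 0, so by Markov's inequality G has no triangles w.h.p.

E[X] ≈ 0.000054; in regime p = Θ(1/n^{3/2}) E[X] tends to 0 (below the triangle threshold p ~ 1/n).


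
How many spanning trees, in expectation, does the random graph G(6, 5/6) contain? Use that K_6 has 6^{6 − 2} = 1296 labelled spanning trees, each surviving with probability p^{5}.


K_6 has 6^{6 − 2} = 1296 labelled spanning trees.
For each such spanning tree H, let X_H = 1 if all 5 edges of H are present in G. Then P[X_H = 1] = p^{5} = (5/6)^{5} = 3125/7776.
By linearity: E[X] = Σ_H E[X_H] = 1296 · p^{5} = 1296 · 3125/7776 = 3125/6.
Numerically: E[X] ≈ 520.833.

E[X] = 1296 · (5/6)^{5} = 3125/6 ≈ 520.833.


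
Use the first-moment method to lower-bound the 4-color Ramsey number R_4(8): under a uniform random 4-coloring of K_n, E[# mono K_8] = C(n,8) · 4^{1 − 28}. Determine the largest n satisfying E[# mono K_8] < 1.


We need C(n, 8) · 4^{1 − 28} < 1, i.e. C(n, 8) < 4^{28 − 1} = 18014398509481984.
Check values of n near the boundary:
  n = 407: C(407, 8) = 17424959239309050; 17424959239309050 < 18014398509481984? YES
  n = 408: C(408, 8) = 17773458424095231; 17773458424095231 < 18014398509481984? YES
  n = 409: C(409, 8) = 18128041135797879; 18128041135797879 < 18014398509481984? NO
  n = 410: C(410, 8) = 18488798173326195; 18488798173326195 < 18014398509481984? NO
  n = 411: C(411, 8) = 18855821462126715; 18855821462126715 < 18014398509481984? NO
The largest n with C(n, 8) < 18014398509481984 is n = 408 (where E[X] = 17773458424095231/18014398509481984 ≈ 0.9866). Hence R_4(8) > 408, i.e. R_4(8) ≥ 409.

Largest n = 408; hence R_4(8) > 408.


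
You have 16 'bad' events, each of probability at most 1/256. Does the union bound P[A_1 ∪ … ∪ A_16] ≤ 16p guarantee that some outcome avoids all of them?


Union bound: P[∪_{i=1}^{16} A_i] ≤ Σ_i P[A_i] ≤ 16·p = 16·(1/256) = 1/16.
Numerically: 1/16 ≈ 0.0625.
Is 1/16 < 1? YES.
Since P[∪ A_i] ≤ 1/16 < 1, the complement has P[∩ A_i^c] ≥ 1 − 1/16 = 15/16 > 0, so some outcome avoids every A_i.

16·p = 1/16 ≈ 0.0625; existence CERTIFIED by the union bound.


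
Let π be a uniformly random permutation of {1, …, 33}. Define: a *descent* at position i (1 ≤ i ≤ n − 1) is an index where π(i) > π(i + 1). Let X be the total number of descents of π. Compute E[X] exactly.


Write X = Σ X_I over i = 1, …, 32, with X_I the indicator of one descent.
There are 32 indicators.
For each fixed i, the pair (π(i), π(i+1)) is a uniformly random ordered pair of distinct values from {1, …, 33}; by symmetry P[π(i) > π(i+1)] = 1/2.
By linearity: E[X] = 32 · (1/2) = (33 − 1) · (1/2) = 16 ≈ 16.0000.

E[X] = 16 = 16.0000.


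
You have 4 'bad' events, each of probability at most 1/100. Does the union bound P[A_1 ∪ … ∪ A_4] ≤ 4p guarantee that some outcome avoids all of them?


Union bound: P[∪_{i=1}^{4} A_i] ≤ Σ_i P[A_i] ≤ 4·p = 4·(1/100) = 1/25.
Numerically: 1/25 ≈ 0.04000.
Is 1/25 < 1? YES.
Since P[∪ A_i] ≤ 1/25 < 1, the complement has P[∩ A_i^c] ≥ 1 − 1/25 = 24/25 > 0, so some outcome avoids every A_i.

4·p = 1/25 ≈ 0.04000; existence CERTIFIED by the union bound.


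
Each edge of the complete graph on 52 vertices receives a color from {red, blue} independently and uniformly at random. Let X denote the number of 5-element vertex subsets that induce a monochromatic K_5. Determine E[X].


Let X = Σ_S X_S over the C(52, 5) = 2598960 subsets S of size 5, where X_S = 1 if the K_5 on S is monochromatic.
For a fixed S, the K_5 on S has C(5, 2) = 10 edges. P[all 10 edges red] = (1/2)^10, and likewise for blue, so P[monochromatic] = 2·(1/2)^10 = 2^{1 − 10} = 1/512.
By linearity of expectation: E[X] = C(52, 5) · 2^{1 − 10} = 2598960 · 1/512 = 162435/32.
Numerically: E[X] ≈ 5076.09375.

E[X] = C(52,5)·2^(1−C(5,2)) = 162435/32 ≈ 5076.09375.


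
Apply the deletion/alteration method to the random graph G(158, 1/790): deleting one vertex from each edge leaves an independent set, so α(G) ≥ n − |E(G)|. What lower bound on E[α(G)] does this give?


E[|E(G)|] = C(158, 2)·p = 12403 · (1/790) = 157/10.
E[α(G)] ≥ n − E[|E(G)|] = 158 − 157/10 = 1423/10.
Numerically: ≈ 142.300000.
(This is only a lower bound; the true E[α(G)] may be larger.)

E[α(G)] ≥ 1423/10 ≈ 142.300000.


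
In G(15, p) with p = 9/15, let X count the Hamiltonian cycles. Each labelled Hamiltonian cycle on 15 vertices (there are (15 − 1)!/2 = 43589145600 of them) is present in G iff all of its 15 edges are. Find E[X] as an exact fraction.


K_15 has (15 − 1)!/2 = 43589145600 labelled Hamiltonian cycles.
For each such Hamiltonian cycle H, let X_H = 1 if all 15 edges of H are present in G. Then P[X_H = 1] = p^{15} = (3/5)^{15} = 14348907/30517578125.
Summing the indicators: E[X] = Σ_H E[X_H] = 43589145600 · p^{15} = 43589145600 · 14348907/30517578125 = 25018263856954368/1220703125.
Numerically: E[X] ≈ 2.05e+07.

E[X] = 43589145600 · (3/5)^{15} = 25018263856954368/1220703125 ≈ 2.05e+07.


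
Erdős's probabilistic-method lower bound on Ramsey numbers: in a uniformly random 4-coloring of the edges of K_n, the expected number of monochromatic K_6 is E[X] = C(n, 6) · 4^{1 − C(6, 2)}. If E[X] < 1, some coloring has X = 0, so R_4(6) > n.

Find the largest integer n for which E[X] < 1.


We need C(n, 6) · 4^{1 − 15} < 1, i.e. C(n, 6) < 4^{15 − 1} = 268435456.
Check values of n near the boundary:
  n = 76: C(76, 6) = 218618940; 218618940 < 268435456? YES
  n = 77: C(77, 6) = 237093780; 237093780 < 268435456? YES
  n = 78: C(78, 6) = 256851595; 256851595 < 268435456? YES
  n = 79: C(79, 6) = 277962685; 277962685 < 268435456? NO
The largest n with C(n, 6) < 268435456 is n = 78 (where E[X] = 256851595/268435456 ≈ 0.95685). Hence R_4(6) > 78, i.e. R_4(6) ≥ 79.

Largest n = 78; hence R_4(6) > 78.


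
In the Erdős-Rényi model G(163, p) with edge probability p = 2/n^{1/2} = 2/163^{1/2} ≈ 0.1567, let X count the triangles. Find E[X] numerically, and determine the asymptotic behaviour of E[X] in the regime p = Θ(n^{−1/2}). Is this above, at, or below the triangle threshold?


Number of potential triangles: C(163, 3) = 708561.
Each occurs with probability p³ ≈ (0.1567)³ ≈ 3.844223e-03.
By linearity: E[X] = C(163, 3)·p³ ≈ 708561 · 3.844223e-03 ≈ 2723.8665.
Since α = 1/2 < 1, p = c/n^{1/2} ≫ 1/n is above the triangle threshold p ~ 1/n. Asymptotically E[X] ~ (c³/6)·n^{3(1−α)} = (2³/6)·n^{1.5} → ∞; triangles are abundant w.h.p.

E[X] ≈ 2723.8665; in regime p = Θ(1/n^{1/2}) E[X] diverges (above the triangle threshold p ~ 1/n).


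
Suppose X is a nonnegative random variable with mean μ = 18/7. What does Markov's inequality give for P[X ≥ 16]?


μ = E[X] = 18/7, a = 16.
Markov: P[X ≥ 16] ≤ μ/a = (18/7)/16 = 9/56.
Numerically: ≈ 0.16071.
(Since a = 16 > μ = 2.57143, the bound 9/56 is < 1 and informative.)

P[X ≥ 16] ≤ 9/56 ≈ 0.16071.


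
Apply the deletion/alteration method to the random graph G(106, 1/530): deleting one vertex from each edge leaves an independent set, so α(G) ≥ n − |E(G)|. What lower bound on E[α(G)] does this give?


E[|E(G)|] = C(106, 2)·p = 5565 · (1/530) = 21/2.
E[α(G)] ≥ n − E[|E(G)|] = 106 − 21/2 = 191/2.
Numerically: ≈ 95.50000.
(This is only a lower bound; the true E[α(G)] may be larger.)

E[α(G)] ≥ 191/2 ≈ 95.50000.


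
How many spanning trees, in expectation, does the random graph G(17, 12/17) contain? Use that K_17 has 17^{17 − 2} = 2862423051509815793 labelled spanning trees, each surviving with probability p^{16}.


K_17 has 17^{17 − 2} = 2862423051509815793 labelled spanning trees.
For each such spanning tree H, let X_H = 1 if all 16 edges of H are present in G. Then P[X_H = 1] = p^{16} = (12/17)^{16} = 184884258895036416/48661191875666868481.
By linearity of expectation: E[X] = Σ_H E[X_H] = 2862423051509815793 · p^{16} = 2862423051509815793 · 184884258895036416/48661191875666868481 = 184884258895036416/17.
Numerically: E[X] ≈ 1.088e+16.

E[X] = 2862423051509815793 · (12/17)^{16} = 184884258895036416/17 ≈ 1.088e+16.


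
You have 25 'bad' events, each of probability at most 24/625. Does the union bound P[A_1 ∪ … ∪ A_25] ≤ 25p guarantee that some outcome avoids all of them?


Union bound: P[∪_{i=1}^{25} A_i] ≤ Σ_i P[A_i] ≤ 25·p = 25·(24/625) = 24/25.
Numerically: 24/25 ≈ 0.960000.
Is 24/25 < 1? YES.
Since P[∪ A_i] ≤ 24/25 < 1, the complement has P[∩ A_i^c] ≥ 1 − 24/25 = 1/25 > 0, so some outcome avoids every A_i.

25·p = 24/25 ≈ 0.960000; existence CERTIFIED by the union bound.


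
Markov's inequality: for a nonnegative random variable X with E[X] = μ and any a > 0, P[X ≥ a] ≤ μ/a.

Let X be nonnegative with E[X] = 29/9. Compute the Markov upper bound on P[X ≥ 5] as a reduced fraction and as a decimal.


μ = E[X] = 29/9, a = 5.
Markov: P[X ≥ 5] ≤ μ/a = (29/9)/5 = 29/45.
Numerically: ≈ 0.64444.
(Since a = 5 > μ = 3.22222, the bound 29/45 is < 1 and informative.)

P[X ≥ 5] ≤ 29/45 ≈ 0.64444.


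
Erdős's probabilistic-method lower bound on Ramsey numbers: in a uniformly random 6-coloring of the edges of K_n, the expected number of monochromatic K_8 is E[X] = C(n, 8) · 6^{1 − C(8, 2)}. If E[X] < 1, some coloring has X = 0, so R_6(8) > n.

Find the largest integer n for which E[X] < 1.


We need C(n, 8) · 6^{1 − 28} < 1, i.e. C(n, 8) < 6^{28 − 1} = 1023490369077469249536.
Check values of n near the boundary:
  n = 1594: C(1594, 8) = 1015652773590544255167; 1015652773590544255167 < 1023490369077469249536? YES
  n = 1595: C(1595, 8) = 1020772636343363633895; 1020772636343363633895 < 1023490369077469249536? YES
  n = 1596: C(1596, 8) = 1025915067760710553965; 1025915067760710553965 < 1023490369077469249536? NO
  n = 1597: C(1597, 8) = 1031080153060953275445; 1031080153060953275445 < 1023490369077469249536? NO
  n = 1598: C(1598, 8) = 1036267977730442348529; 1036267977730442348529 < 1023490369077469249536? NO
The largest n with C(n, 8) < 1023490369077469249536 is n = 1595 (where E[X] = 113419181815929292655/113721152119718805504 ≈ 0.99734). Hence R_6(8) > 1595, i.e. R_6(8) ≥ 1596.

Largest n = 1595; hence R_6(8) > 1595.


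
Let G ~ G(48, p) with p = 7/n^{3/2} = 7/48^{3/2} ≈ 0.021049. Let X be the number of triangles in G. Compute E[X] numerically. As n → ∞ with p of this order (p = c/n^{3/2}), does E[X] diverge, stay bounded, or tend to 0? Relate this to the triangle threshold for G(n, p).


Number of potential triangles: C(48, 3) = 17296.
Each occurs with probability p³ ≈ (0.021049)³ ≈ 9.3262822e-06.
By linearity: E[X] = C(48, 3)·p³ ≈ 17296 · 9.3262822e-06 ≈ 0.16131.
Since α = 3/2 > 1, p = c/n^{3/2} = o(1/n) is below the triangle threshold p ~ 1/n. Asymptotically E[X] ~ (c³/6)·n^{3(1−α)} = (7³/6)·n^{-1.5} → 0, so by Markov's inequality G has no triangles w.h.p.

E[X] ≈ 0.16131; in regime p = Θ(1/n^{3/2}) E[X] tends to 0 (below the triangle threshold p ~ 1/n).


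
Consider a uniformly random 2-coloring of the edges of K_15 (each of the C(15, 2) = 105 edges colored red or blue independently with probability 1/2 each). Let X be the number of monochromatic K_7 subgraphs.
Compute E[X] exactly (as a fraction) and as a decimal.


Let X = Σ_S X_S over the C(15, 7) = 6435 subsets S of size 7, where X_S = 1 if the K_7 on S is monochromatic.
For a fixed S, the K_7 on S has C(7, 2) = 21 edges. P[all 21 edges red] = (1/2)^21, and likewise for blue, so P[monochromatic] = 2·(1/2)^21 = 2^{1 − 21} = 1/1048576.
By linearity of expectation: E[X] = C(15, 7) · 2^{1 − 21} = 6435 · 1/1048576 = 6435/1048576.
Numerically: E[X] ≈ 0.006137.

E[X] = C(15,7)·2^(1−C(7,2)) = 6435/1048576 ≈ 0.006137.


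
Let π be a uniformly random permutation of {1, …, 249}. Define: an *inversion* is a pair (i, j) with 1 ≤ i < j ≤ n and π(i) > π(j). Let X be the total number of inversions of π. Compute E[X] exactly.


Write X = Σ X_I over the C(249, 2) = 30876 pairs i < j, with X_I the indicator of one inversion.
There are 30876 indicators.
For each fixed pair i < j, the values π(i) and π(j) are two distinct elements of {1, …, 249} in uniformly random order; by symmetry P[π(i) > π(j)] = 1/2.
By linearity: E[X] = 30876 · (1/2) = C(249, 2) · (1/2) = 30876/2 = 15438 ≈ 15438.000.

E[X] = 15438 = 15438.000.


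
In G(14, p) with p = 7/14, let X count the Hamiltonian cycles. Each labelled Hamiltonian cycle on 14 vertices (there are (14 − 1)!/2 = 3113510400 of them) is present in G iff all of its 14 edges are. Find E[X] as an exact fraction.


K_14 has (14 − 1)!/2 = 3113510400 labelled Hamiltonian cycles.
For each such Hamiltonian cycle H, let X_H = 1 if all 14 edges of H are present in G. Then P[X_H = 1] = p^{14} = (1/2)^{14} = 1/16384.
Summing the indicators: E[X] = Σ_H E[X_H] = 3113510400 · p^{14} = 3113510400 · 1/16384 = 6081075/32.
Numerically: E[X] ≈ 1.9003e+05.

E[X] = 3113510400 · (1/2)^{14} = 6081075/32 ≈ 1.9003e+05.


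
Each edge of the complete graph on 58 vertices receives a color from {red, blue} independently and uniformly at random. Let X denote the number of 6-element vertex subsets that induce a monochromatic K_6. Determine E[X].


Let X = Σ_S X_S over the C(58, 6) = 40475358 subsets S of size 6, where X_S = 1 if the K_6 on S is monochromatic.
For a fixed S, the K_6 on S has C(6, 2) = 15 edges. P[all 15 edges red] = (1/2)^15, and likewise for blue, so P[monochromatic] = 2·(1/2)^15 = 2^{1 − 15} = 1/16384.
By linearity: E[X] = C(58, 6) · 2^{1 − 15} = 40475358 · 1/16384 = 20237679/8192.
Numerically: E[X] ≈ 2470.41980.

E[X] = C(58,6)·2^(1−C(6,2)) = 20237679/8192 ≈ 2470.41980.


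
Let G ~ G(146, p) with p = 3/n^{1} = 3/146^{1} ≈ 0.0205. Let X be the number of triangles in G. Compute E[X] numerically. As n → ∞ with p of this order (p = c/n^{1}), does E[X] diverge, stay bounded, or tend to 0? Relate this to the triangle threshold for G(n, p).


Number of potential triangles: C(146, 3) = 508080.
Each occurs with probability p³ ≈ (0.0205)³ ≈ 8.67571e-06.
By linearity: E[X] = C(146, 3)·p³ ≈ 508080 · 8.67571e-06 ≈ 4.408.
Here α = 1, so p = 3/n is exactly at the triangle threshold p ~ 1/n. Asymptotically E[X] → c³/6 = 3³/6 = 9/2 ≈ 4.500, a bounded constant. In this regime the triangle count is asymptotically Poisson(c³/6).

E[X] ≈ 4.408; in regime p = Θ(1/n^{1}) E[X] stays bounded (at the triangle threshold p ~ 1/n).


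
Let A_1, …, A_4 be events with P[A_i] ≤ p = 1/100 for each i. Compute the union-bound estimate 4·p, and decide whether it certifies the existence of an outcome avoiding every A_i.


Union bound: P[∪_{i=1}^{4} A_i] ≤ Σ_i P[A_i] ≤ 4·p = 4·(1/100) = 1/25.
Numerically: 1/25 ≈ 0.040000.
Is 1/25 < 1? YES.
Since P[∪ A_i] ≤ 1/25 < 1, the complement has P[∩ A_i^c] ≥ 1 − 1/25 = 24/25 > 0, so some outcome avoids every A_i.

4·p = 1/25 ≈ 0.040000; existence CERTIFIED by the union bound.


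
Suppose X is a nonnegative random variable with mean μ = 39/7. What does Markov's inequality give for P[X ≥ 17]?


μ = E[X] = 39/7, a = 17.
Markov: P[X ≥ 17] ≤ μ/a = (39/7)/17 = 39/119.
Numerically: ≈ 0.3277.
(Since a = 17 > μ = 5.5714, the bound 39/119 is < 1 and informative.)

P[X ≥ 17] ≤ 39/119 ≈ 0.3277.


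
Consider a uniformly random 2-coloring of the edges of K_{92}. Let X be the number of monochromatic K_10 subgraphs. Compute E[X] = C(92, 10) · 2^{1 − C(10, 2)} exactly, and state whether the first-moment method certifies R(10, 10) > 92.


E[X] = C(92, 10) · 2^{1 − 45} = 7210666060598 · 2^{−44} = 7210666060598/17592186044416.
As a reduced fraction: E[X] = 3605333030299/8796093022208 ≈ 0.410.
Is E[X] < 1? YES.
Since E[X] < 1, there exists a 2-coloring of K_{92} with no monochromatic K_10; hence R(10, 10) > 92.

E[X] = 3605333030299/8796093022208 ≈ 0.410; E[X] < 1, so R(10, 10) > 92.


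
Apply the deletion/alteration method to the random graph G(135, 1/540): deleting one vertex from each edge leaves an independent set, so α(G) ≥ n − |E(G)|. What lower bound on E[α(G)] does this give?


E[|E(G)|] = C(135, 2)·p = 9045 · (1/540) = 67/4.
E[α(G)] ≥ n − E[|E(G)|] = 135 − 67/4 = 473/4.
Numerically: ≈ 118.250.
(This is only a lower bound; the true E[α(G)] may be larger.)

E[α(G)] ≥ 473/4 ≈ 118.250.


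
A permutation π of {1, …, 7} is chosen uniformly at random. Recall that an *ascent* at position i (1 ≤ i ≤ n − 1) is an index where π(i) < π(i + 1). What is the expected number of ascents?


Write X = Σ X_I over i = 1, …, 6, with X_I the indicator of one ascent.
There are 6 indicators.
For each fixed i, the pair (π(i), π(i+1)) is a uniformly random ordered pair of distinct values from {1, …, 7}; by symmetry P[π(i) < π(i+1)] = 1/2.
By linearity: E[X] = 6 · (1/2) = (7 − 1) · (1/2) = 3 ≈ 3.0000.

E[X] = 3 = 3.0000.


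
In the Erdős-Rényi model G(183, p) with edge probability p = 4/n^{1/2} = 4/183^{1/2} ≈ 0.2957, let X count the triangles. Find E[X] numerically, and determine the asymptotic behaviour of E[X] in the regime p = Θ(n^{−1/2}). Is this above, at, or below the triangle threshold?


Number of potential triangles: C(183, 3) = 1004731.
Each occurs with probability p³ ≈ (0.2957)³ ≈ 2.585255e-02.
By linearity: E[X] = C(183, 3)·p³ ≈ 1004731 · 2.585255e-02 ≈ 25974.8556.
Since α = 1/2 < 1, p = c/n^{1/2} ≫ 1/n is above the triangle threshold p ~ 1/n. Asymptotically E[X] ~ (c³/6)·n^{3(1−α)} = (4³/6)·n^{1.5} → ∞; triangles are abundant w.h.p.

E[X] ≈ 25974.8556; in regime p = Θ(1/n^{1/2}) E[X] diverges (above the triangle threshold p ~ 1/n).


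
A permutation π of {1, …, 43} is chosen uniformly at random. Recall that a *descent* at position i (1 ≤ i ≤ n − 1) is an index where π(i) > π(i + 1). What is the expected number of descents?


Write X = Σ X_I over i = 1, …, 42, with X_I the indicator of one descent.
There are 42 indicators.
For each fixed i, the pair (π(i), π(i+1)) is a uniformly random ordered pair of distinct values from {1, …, 43}; by symmetry P[π(i) > π(i+1)] = 1/2.
By linearity: E[X] = 42 · (1/2) = (43 − 1) · (1/2) = 21 ≈ 21.000000.

E[X] = 21 = 21.000000.


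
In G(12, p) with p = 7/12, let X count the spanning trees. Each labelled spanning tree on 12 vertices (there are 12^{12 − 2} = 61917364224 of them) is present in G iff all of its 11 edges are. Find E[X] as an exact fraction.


K_12 has 12^{12 − 2} = 61917364224 labelled spanning trees.
For each such spanning tree H, let X_H = 1 if all 11 edges of H are present in G. Then P[X_H = 1] = p^{11} = (7/12)^{11} = 1977326743/743008370688.
Summing the indicators: E[X] = Σ_H E[X_H] = 61917364224 · p^{11} = 61917364224 · 1977326743/743008370688 = 1977326743/12.
Numerically: E[X] ≈ 1.64777e+08.

E[X] = 61917364224 · (7/12)^{11} = 1977326743/12 ≈ 1.64777e+08.


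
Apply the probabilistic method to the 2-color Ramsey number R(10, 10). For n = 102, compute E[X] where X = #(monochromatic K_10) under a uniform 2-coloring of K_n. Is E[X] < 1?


E[X] = C(102, 10) · 2^{1 − 45} = 21300860967540 · 2^{−44} = 21300860967540/17592186044416.
As a reduced fraction: E[X] = 5325215241885/4398046511104 ≈ 1.2108138.
Is E[X] < 1? NO.
Since E[X] ≥ 1, the first-moment bound is inconclusive at n = 102; it does NOT by itself certify R(10, 10) > 102.

E[X] = 5325215241885/4398046511104 ≈ 1.2108138; E[X] ≥ 1; first-moment method inconclusive here.


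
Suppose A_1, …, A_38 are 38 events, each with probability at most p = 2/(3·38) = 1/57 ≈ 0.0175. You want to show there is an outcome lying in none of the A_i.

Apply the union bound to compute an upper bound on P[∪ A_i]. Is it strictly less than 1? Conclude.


Union bound: P[∪_{i=1}^{38} A_i] ≤ Σ_i P[A_i] ≤ 38·p = 38·(1/57) = 2/3.
Numerically: 2/3 ≈ 0.6667.
Is 2/3 < 1? YES.
Since P[∪ A_i] ≤ 2/3 < 1, the complement has P[∩ A_i^c] ≥ 1 − 2/3 = 1/3 > 0, so some outcome avoids every A_i.

38·p = 2/3 ≈ 0.6667; existence CERTIFIED by the union bound.


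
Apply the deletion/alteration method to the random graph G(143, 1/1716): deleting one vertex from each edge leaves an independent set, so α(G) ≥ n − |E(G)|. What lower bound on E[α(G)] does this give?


E[|E(G)|] = C(143, 2)·p = 10153 · (1/1716) = 71/12.
E[α(G)] ≥ n − E[|E(G)|] = 143 − 71/12 = 1645/12.
Numerically: ≈ 137.083.
(This is only a lower bound; the true E[α(G)] may be larger.)

E[α(G)] ≥ 1645/12 ≈ 137.083.


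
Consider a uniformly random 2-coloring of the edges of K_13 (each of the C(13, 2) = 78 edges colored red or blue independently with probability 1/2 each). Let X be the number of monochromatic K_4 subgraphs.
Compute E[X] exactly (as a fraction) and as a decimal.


Let X = Σ_S X_S over the C(13, 4) = 715 subsets S of size 4, where X_S = 1 if the K_4 on S is monochromatic.
For a fixed S, the K_4 on S has C(4, 2) = 6 edges. P[all 6 edges red] = (1/2)^6, and likewise for blue, so P[monochromatic] = 2·(1/2)^6 = 2^{1 − 6} = 1/32.
Summing: E[X] = C(13, 4) · 2^{1 − 6} = 715 · 1/32 = 715/32.
Numerically: E[X] ≈ 22.344.

E[X] = C(13,4)·2^(1−C(4,2)) = 715/32 ≈ 22.344.


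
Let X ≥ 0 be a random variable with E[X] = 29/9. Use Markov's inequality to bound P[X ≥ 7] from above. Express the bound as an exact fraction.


μ = E[X] = 29/9, a = 7.
Markov: P[X ≥ 7] ≤ μ/a = (29/9)/7 = 29/63.
Numerically: ≈ 0.460.
(Since a = 7 > μ = 3.222, the bound 29/63 is < 1 and informative.)

P[X ≥ 7] ≤ 29/63 ≈ 0.460.


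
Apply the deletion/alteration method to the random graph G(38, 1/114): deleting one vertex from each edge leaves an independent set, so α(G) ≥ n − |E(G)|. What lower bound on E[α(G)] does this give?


E[|E(G)|] = C(38, 2)·p = 703 · (1/114) = 37/6.
E[α(G)] ≥ n − E[|E(G)|] = 38 − 37/6 = 191/6.
Numerically: ≈ 31.8333.
(This is only a lower bound; the true E[α(G)] may be larger.)

E[α(G)] ≥ 191/6 ≈ 31.8333.


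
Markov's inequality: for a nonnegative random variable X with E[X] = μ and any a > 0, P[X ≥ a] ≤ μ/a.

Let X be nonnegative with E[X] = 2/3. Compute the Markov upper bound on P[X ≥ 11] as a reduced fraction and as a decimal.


μ = E[X] = 2/3, a = 11.
Markov: P[X ≥ 11] ≤ μ/a = (2/3)/11 = 2/33.
Numerically: ≈ 0.06061.
(Since a = 11 > μ = 0.66667, the bound 2/33 is < 1 and informative.)

P[X ≥ 11] ≤ 2/33 ≈ 0.06061.


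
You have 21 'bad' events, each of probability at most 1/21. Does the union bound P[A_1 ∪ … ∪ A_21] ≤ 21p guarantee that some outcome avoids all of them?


Union bound: P[∪_{i=1}^{21} A_i] ≤ Σ_i P[A_i] ≤ 21·p = 21·(1/21) = 1.
Numerically: 1 ≈ 1.0000.
Is 1 < 1? NO.
Since the bound 1 is ≥ 1, the union bound is uninformative here; it does NOT by itself certify existence.

21·p = 1 ≈ 1.0000; existence NOT certified by the union bound.


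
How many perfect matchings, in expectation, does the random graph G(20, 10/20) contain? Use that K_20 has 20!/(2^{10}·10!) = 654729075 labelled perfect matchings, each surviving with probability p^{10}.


K_20 has 20!/(2^{10}·10!) = 654729075 labelled perfect matchings.
For each such perfect matching H, let X_H = 1 if all 10 edges of H are present in G. Then P[X_H = 1] = p^{10} = (1/2)^{10} = 1/1024.
By linearity: E[X] = Σ_H E[X_H] = 654729075 · p^{10} = 654729075 · 1/1024 = 654729075/1024.
Numerically: E[X] ≈ 6.394e+05.

E[X] = 654729075 · (1/2)^{10} = 654729075/1024 ≈ 6.394e+05.


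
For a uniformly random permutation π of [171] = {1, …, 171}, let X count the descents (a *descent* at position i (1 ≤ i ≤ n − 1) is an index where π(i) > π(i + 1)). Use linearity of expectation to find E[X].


Write X = Σ X_I over i = 1, …, 170, with X_I the indicator of one descent.
There are 170 indicators.
For each fixed i, the pair (π(i), π(i+1)) is a uniformly random ordered pair of distinct values from {1, …, 171}; by symmetry P[π(i) > π(i+1)] = 1/2.
By linearity: E[X] = 170 · (1/2) = (171 − 1) · (1/2) = 85 ≈ 85.0000.

E[X] = 85 = 85.0000.


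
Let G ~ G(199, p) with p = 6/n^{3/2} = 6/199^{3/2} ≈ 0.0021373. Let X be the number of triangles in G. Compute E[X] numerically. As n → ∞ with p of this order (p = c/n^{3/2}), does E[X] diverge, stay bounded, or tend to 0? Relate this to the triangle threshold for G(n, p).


Number of potential triangles: C(199, 3) = 1293699.
Each occurs with probability p³ ≈ (0.0021373)³ ≈ 9.7637108e-09.
By linearity: E[X] = C(199, 3)·p³ ≈ 1293699 · 9.7637108e-09 ≈ 0.01263.
Since α = 3/2 > 1, p = c/n^{3/2} = o(1/n) is below the triangle threshold p ~ 1/n. Asymptotically E[X] ~ (c³/6)·n^{3(1−α)} = (6³/6)·n^{-1.5} → 0, so by Markov's inequality G has no triangles w.h.p.

E[X] ≈ 0.01263; in regime p = Θ(1/n^{3/2}) E[X] tends to 0 (below the triangle threshold p ~ 1/n).
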